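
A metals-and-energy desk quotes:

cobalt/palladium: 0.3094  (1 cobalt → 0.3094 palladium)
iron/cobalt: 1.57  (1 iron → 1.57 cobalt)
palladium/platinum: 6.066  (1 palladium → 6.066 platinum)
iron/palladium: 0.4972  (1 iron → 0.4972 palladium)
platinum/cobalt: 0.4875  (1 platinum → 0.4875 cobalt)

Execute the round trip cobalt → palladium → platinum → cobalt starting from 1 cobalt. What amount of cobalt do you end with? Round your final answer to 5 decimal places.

0.91495

1 cobalt × 0.3094 = 0.3094 palladium
0.3094 palladium × 6.066 = 1.8768204 platinum
1.8768204 platinum × 0.4875 = 0.914949945 cobalt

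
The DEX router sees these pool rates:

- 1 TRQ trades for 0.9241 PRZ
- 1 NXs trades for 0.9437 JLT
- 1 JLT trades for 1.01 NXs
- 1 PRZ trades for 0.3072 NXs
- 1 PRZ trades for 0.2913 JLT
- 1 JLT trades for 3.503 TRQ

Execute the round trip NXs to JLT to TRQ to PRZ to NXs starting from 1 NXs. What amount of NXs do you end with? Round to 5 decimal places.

1 NXs × 0.9437 = 0.9437 JLT
0.9437 JLT × 3.503 = 3.3057811 TRQ
3.3057811 TRQ × 0.9241 = 3.05487231451 PRZ
3.05487231451 PRZ × 0.3072 = 0.938456775017472 NXs

0.93846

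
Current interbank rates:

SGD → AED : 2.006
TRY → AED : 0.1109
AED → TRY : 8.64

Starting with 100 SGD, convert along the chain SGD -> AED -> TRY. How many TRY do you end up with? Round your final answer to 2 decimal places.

1733.18

100 SGD × 2.006 = 200.6 AED
200.6 AED × 8.64 = 1733.184 TRY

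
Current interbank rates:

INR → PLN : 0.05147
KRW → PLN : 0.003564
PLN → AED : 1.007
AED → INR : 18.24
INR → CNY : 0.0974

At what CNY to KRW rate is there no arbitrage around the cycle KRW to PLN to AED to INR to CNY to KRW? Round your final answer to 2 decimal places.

156.84

Known legs of the cycle: 0.003564 × 1.007 × 18.24 × 0.0974 = 0.006376038882048
For no arbitrage the full-cycle product must be 1, so the missing rate is 1 / 0.006376038882048 ≈ 156.8372.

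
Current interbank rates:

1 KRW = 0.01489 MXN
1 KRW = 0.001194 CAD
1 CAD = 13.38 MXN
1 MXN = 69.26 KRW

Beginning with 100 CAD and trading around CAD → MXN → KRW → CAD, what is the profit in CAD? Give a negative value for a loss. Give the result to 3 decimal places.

100 CAD × 13.38 = 1338 MXN
1338 MXN × 69.26 = 92669.88 KRW
92669.88 KRW × 0.001194 = 110.64783672 CAD
Net change: 110.64783672 − 100 = 10.64783672 CAD

10.648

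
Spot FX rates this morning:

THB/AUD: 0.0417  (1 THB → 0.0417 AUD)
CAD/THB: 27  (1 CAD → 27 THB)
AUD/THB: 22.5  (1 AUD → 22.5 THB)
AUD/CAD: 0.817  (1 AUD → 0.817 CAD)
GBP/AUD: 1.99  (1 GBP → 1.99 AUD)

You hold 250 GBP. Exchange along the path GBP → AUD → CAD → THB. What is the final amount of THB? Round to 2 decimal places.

10974.35

250 GBP × 1.99 = 497.5 AUD
497.5 AUD × 0.817 = 406.4575 CAD
406.4575 CAD × 27 = 10974.3525 THB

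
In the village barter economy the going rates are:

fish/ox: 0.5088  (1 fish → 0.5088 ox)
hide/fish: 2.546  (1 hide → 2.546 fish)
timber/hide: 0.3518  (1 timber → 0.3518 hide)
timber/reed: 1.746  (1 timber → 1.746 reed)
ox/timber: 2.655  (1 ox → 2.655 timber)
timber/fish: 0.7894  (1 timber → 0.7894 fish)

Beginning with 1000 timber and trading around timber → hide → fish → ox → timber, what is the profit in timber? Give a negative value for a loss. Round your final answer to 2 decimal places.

209.95

1000 timber × 0.3518 = 351.8 hide
351.8 hide × 2.546 = 895.6828 fish
895.6828 fish × 0.5088 = 455.72340864 ox
455.72340864 ox × 2.655 = 1209.9456499392 timber
Net change: 1209.9456499392 − 1000 = 209.9456499392 timber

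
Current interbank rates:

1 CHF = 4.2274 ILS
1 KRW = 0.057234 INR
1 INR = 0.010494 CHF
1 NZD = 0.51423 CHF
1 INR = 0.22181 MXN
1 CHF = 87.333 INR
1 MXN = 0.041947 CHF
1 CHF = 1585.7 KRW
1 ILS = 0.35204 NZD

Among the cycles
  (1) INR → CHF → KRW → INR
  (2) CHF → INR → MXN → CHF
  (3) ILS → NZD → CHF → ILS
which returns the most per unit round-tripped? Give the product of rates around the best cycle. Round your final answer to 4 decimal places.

(1) 0.010494 × 1585.7 × 0.057234 = 0.95239
(2) 87.333 × 0.22181 × 0.041947 = 0.81257
(3) 0.35204 × 0.51423 × 4.2274 = 0.76528
Highest is cycle (1) at 0.9524 (≤1, no arbitrage).

0.9524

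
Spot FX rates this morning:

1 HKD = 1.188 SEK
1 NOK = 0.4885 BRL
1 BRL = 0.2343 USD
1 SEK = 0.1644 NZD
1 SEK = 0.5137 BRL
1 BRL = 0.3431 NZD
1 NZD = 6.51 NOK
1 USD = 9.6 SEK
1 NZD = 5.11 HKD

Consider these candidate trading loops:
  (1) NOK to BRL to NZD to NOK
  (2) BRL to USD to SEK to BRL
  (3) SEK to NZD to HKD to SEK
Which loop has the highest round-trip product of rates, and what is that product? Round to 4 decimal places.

1.1555

(1) 0.4885 × 0.3431 × 6.51 = 1.09110
(2) 0.2343 × 9.6 × 0.5137 = 1.15546
(3) 0.1644 × 5.11 × 1.188 = 0.99802
Highest is cycle (2) at 1.1555 (>1, arbitrage).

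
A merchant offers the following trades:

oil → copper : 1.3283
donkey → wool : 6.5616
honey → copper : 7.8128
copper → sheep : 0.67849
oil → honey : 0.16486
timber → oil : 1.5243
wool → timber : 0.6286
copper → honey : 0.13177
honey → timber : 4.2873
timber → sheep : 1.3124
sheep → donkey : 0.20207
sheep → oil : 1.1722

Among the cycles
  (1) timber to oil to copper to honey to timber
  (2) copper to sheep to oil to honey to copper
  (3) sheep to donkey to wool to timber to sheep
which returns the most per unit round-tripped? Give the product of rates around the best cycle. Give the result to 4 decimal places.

1.1438

(1) 1.5243 × 1.3283 × 0.13177 × 4.2873 = 1.14384
(2) 0.67849 × 1.1722 × 0.16486 × 7.8128 = 1.02439
(3) 0.20207 × 6.5616 × 0.6286 × 1.3124 = 1.09384
Highest is cycle (1) at 1.1438 (>1, arbitrage).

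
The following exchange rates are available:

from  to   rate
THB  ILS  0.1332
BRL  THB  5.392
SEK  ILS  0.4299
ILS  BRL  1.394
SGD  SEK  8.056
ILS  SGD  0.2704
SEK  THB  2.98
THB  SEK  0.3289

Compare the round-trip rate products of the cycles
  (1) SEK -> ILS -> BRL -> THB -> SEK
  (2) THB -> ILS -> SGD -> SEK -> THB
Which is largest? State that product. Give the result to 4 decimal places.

1.0628

(1) 0.4299 × 1.394 × 5.392 × 0.3289 = 1.06278
(2) 0.1332 × 0.2704 × 8.056 × 2.98 = 0.86466
Highest is cycle (1) at 1.0628 (>1, arbitrage).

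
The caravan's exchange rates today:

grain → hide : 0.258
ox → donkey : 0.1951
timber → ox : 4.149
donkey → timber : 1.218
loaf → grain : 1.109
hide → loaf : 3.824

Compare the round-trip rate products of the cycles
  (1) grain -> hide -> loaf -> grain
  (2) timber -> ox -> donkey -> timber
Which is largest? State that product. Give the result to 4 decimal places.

(1) 0.258 × 3.824 × 1.109 = 1.09413
(2) 4.149 × 0.1951 × 1.218 = 0.98593
Highest is cycle (1) at 1.0941 (>1, arbitrage).

1.0941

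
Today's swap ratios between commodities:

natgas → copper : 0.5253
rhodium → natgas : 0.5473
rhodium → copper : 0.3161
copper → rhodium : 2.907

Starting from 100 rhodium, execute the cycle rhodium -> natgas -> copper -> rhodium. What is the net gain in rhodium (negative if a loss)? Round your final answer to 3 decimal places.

100 rhodium × 0.5473 = 54.73 natgas
54.73 natgas × 0.5253 = 28.749669 copper
28.749669 copper × 2.907 = 83.575287783 rhodium
Net change: 83.575287783 − 100 = -16.424712217 rhodium

-16.425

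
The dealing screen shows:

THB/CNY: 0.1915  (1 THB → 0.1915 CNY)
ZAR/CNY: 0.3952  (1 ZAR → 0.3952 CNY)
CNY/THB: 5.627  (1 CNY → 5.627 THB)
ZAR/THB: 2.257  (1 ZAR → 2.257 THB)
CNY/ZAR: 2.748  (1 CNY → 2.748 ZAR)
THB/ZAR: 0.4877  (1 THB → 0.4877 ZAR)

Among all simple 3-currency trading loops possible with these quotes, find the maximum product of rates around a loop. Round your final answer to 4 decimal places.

1.1877

THB→CNY→ZAR→THB: 0.1915 × 2.748 × 2.257 = 1.18773
THB→ZAR→CNY→THB: 0.4877 × 0.3952 × 5.627 = 1.08454
Maximum is THB→CNY→ZAR→THB at 1.1877; arbitrage exists.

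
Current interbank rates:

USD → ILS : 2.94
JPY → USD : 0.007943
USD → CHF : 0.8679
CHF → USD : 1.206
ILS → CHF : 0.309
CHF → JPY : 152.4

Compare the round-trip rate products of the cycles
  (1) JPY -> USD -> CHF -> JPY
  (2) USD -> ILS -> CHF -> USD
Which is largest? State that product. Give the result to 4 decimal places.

1.0956

(1) 0.007943 × 0.8679 × 152.4 = 1.05060
(2) 2.94 × 0.309 × 1.206 = 1.09560
Highest is cycle (2) at 1.0956 (>1, arbitrage).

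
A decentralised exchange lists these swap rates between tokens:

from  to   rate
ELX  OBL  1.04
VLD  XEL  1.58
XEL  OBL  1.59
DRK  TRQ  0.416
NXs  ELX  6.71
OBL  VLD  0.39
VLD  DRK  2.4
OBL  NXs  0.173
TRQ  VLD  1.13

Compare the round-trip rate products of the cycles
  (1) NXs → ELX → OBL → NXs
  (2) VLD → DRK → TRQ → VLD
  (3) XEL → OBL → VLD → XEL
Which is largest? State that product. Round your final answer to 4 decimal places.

1.2073

(1) 6.71 × 1.04 × 0.173 = 1.20726
(2) 2.4 × 0.416 × 1.13 = 1.12819
(3) 1.59 × 0.39 × 1.58 = 0.97976
Highest is cycle (1) at 1.2073 (>1, arbitrage).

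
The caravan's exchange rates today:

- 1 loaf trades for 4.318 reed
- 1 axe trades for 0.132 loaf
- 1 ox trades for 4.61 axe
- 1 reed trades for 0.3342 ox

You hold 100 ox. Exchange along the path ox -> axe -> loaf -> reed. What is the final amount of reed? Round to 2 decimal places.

100 ox × 4.61 = 461 axe
461 axe × 0.132 = 60.852 loaf
60.852 loaf × 4.318 = 262.758936 reed

262.76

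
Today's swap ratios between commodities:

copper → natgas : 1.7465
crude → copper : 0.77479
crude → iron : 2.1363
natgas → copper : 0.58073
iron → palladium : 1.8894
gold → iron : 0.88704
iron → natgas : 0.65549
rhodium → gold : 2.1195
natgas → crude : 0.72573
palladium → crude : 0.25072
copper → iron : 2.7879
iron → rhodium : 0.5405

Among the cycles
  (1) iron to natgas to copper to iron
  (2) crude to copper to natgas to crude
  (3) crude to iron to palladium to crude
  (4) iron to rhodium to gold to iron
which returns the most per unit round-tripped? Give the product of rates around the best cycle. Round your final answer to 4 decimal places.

1.0612

(1) 0.65549 × 0.58073 × 2.7879 = 1.06125
(2) 0.77479 × 1.7465 × 0.72573 = 0.98204
(3) 2.1363 × 1.8894 × 0.25072 = 1.01199
(4) 0.5405 × 2.1195 × 0.88704 = 1.01618
Highest is cycle (1) at 1.0612 (>1, arbitrage).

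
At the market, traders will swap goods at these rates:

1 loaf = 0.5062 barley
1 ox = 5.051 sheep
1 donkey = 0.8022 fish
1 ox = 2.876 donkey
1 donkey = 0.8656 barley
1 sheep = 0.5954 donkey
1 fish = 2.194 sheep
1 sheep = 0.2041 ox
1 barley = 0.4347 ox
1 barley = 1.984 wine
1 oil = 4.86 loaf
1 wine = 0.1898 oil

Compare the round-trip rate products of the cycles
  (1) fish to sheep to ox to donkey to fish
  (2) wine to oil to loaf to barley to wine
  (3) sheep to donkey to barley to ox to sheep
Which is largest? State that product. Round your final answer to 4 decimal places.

1.1316

(1) 2.194 × 0.2041 × 2.876 × 0.8022 = 1.03312
(2) 0.1898 × 4.86 × 0.5062 × 1.984 = 0.92640
(3) 0.5954 × 0.8656 × 0.4347 × 5.051 = 1.13160
Highest is cycle (3) at 1.1316 (>1, arbitrage).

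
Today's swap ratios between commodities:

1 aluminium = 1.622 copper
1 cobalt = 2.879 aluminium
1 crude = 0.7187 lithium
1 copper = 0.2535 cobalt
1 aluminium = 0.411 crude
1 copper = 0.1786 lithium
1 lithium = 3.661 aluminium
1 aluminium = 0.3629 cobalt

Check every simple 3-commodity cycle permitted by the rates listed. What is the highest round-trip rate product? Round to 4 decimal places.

1.1838

copper→cobalt→aluminium→copper: 0.2535 × 2.879 × 1.622 = 1.18378
lithium→aluminium→crude→lithium: 3.661 × 0.411 × 0.7187 = 1.08141
copper→lithium→aluminium→copper: 0.1786 × 3.661 × 1.622 = 1.06055
Maximum is copper→cobalt→aluminium→copper at 1.1838; arbitrage exists.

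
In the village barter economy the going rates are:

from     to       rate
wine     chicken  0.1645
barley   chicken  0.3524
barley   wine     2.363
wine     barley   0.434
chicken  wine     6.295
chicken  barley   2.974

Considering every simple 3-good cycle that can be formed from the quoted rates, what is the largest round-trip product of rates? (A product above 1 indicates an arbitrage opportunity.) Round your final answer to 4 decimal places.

barley→wine→chicken→barley: 2.363 × 0.1645 × 2.974 = 1.15603
barley→chicken→wine→barley: 0.3524 × 6.295 × 0.434 = 0.96277
Maximum is barley→wine→chicken→barley at 1.1560; arbitrage exists.

1.1560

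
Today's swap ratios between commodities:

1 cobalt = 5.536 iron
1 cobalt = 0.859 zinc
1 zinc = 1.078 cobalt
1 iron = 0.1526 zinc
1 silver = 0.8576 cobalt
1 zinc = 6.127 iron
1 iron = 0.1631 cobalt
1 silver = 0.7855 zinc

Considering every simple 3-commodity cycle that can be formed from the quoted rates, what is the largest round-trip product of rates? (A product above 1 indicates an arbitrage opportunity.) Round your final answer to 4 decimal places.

0.9107

iron→zinc→cobalt→iron: 0.1526 × 1.078 × 5.536 = 0.91069
iron→cobalt→zinc→iron: 0.1631 × 0.859 × 6.127 = 0.85841
Maximum is iron→zinc→cobalt→iron at 0.9107; no arbitrage — every cycle loses value.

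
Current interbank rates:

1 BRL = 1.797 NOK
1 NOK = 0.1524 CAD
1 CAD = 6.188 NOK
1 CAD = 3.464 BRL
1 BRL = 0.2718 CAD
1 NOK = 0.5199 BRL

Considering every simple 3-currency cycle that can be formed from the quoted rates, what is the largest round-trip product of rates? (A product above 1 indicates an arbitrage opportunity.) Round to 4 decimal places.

CAD→BRL→NOK→CAD: 3.464 × 1.797 × 0.1524 = 0.94866
CAD→NOK→BRL→CAD: 6.188 × 0.5199 × 0.2718 = 0.87442
Maximum is CAD→BRL→NOK→CAD at 0.9487; no arbitrage — every cycle loses value.

0.9487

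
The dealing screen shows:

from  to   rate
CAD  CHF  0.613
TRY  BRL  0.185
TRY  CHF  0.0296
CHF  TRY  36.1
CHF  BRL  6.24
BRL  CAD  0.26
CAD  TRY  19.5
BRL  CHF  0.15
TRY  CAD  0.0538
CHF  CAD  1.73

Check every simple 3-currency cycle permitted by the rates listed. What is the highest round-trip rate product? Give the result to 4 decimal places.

1.1906

CAD→CHF→TRY→CAD: 0.613 × 36.1 × 0.0538 = 1.19056
TRY→BRL→CHF→TRY: 0.185 × 0.15 × 36.1 = 1.00178
CAD→TRY→CHF→CAD: 19.5 × 0.0296 × 1.73 = 0.99856
CAD→CHF→BRL→CAD: 0.613 × 6.24 × 0.26 = 0.99453
CAD→TRY→BRL→CAD: 19.5 × 0.185 × 0.26 = 0.93795
Maximum is CAD→CHF→TRY→CAD at 1.1906; arbitrage exists.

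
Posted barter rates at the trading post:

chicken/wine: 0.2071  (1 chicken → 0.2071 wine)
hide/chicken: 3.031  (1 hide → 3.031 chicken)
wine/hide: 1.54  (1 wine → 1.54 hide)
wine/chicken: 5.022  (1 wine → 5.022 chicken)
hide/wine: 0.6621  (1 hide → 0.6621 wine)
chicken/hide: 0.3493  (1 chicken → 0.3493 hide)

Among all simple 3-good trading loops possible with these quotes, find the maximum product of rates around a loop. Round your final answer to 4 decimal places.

hide→wine→chicken→hide: 0.6621 × 5.022 × 0.3493 = 1.16145
hide→chicken→wine→hide: 3.031 × 0.2071 × 1.54 = 0.96669
Maximum is hide→wine→chicken→hide at 1.1614; arbitrage exists.

1.1614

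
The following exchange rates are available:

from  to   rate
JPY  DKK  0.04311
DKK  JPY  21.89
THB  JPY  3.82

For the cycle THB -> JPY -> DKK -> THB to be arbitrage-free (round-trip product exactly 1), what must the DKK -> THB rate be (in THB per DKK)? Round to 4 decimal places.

6.0724

Known legs of the cycle: 3.82 × 0.04311 = 0.1646802
For no arbitrage the full-cycle product must be 1, so the missing rate is 1 / 0.1646802 ≈ 6.072375.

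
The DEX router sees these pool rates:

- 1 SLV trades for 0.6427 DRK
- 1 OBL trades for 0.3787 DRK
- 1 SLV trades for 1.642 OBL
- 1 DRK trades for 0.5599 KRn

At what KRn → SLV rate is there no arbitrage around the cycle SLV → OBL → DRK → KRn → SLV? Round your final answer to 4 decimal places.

Known legs of the cycle: 1.642 × 0.3787 × 0.5599 = 0.34816004146
For no arbitrage the full-cycle product must be 1, so the missing rate is 1 / 0.34816004146 ≈ 2.872242.

2.8722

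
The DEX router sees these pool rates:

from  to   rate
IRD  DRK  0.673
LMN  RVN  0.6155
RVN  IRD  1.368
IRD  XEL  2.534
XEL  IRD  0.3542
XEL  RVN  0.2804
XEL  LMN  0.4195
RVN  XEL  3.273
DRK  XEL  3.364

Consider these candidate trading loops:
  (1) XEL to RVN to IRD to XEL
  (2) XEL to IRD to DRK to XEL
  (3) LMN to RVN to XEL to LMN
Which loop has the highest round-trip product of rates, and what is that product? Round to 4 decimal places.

(1) 0.2804 × 1.368 × 2.534 = 0.97201
(2) 0.3542 × 0.673 × 3.364 = 0.80190
(3) 0.6155 × 3.273 × 0.4195 = 0.84510
Highest is cycle (1) at 0.9720 (≤1, no arbitrage).

0.9720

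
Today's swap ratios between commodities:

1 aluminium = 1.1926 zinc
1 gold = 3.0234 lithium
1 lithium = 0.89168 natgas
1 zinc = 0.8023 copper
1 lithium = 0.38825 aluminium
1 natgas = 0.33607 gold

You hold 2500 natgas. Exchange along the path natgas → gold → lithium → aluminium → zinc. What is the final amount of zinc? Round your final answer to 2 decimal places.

1176.17

2500 natgas × 0.33607 = 840.175 gold
840.175 gold × 3.0234 = 2540.185095 lithium
2540.185095 lithium × 0.38825 = 986.22686313375 aluminium
986.22686313375 aluminium × 1.1926 = 1176.17415697331025 zinc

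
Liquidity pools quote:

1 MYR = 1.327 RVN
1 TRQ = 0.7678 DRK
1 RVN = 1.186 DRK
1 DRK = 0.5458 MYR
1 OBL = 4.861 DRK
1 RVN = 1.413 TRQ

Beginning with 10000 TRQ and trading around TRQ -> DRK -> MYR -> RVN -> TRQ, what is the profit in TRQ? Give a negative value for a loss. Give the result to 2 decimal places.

10000 TRQ × 0.7678 = 7678 DRK
7678 DRK × 0.5458 = 4190.6524 MYR
4190.6524 MYR × 1.327 = 5560.9957348 RVN
5560.9957348 RVN × 1.413 = 7857.6869732724 TRQ
Net change: 7857.6869732724 − 10000 = -2142.3130267276 TRQ

-2142.31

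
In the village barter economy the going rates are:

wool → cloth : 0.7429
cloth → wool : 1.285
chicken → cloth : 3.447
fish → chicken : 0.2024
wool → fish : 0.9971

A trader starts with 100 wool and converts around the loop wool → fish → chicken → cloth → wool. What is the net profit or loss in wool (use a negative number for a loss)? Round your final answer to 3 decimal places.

-10.609

100 wool × 0.9971 = 99.71 fish
99.71 fish × 0.2024 = 20.181304 chicken
20.181304 chicken × 3.447 = 69.564954888 cloth
69.564954888 cloth × 1.285 = 89.39096703108 wool
Net change: 89.39096703108 − 100 = -10.60903296892 wool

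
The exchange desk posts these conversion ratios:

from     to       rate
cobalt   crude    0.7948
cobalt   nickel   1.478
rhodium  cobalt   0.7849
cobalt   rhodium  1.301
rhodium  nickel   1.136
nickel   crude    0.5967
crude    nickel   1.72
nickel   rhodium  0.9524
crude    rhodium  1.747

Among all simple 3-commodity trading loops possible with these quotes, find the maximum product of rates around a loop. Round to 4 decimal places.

crude→rhodium→nickel→crude: 1.747 × 1.136 × 0.5967 = 1.18421
rhodium→cobalt→nickel→rhodium: 0.7849 × 1.478 × 0.9524 = 1.10486
crude→rhodium→cobalt→crude: 1.747 × 0.7849 × 0.7948 = 1.08985
Maximum is crude→rhodium→nickel→crude at 1.1842; arbitrage exists.

1.1842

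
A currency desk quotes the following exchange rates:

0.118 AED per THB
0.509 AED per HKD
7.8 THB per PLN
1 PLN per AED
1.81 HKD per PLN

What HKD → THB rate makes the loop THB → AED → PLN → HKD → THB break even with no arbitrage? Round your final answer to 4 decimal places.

4.6821

Known legs of the cycle: 0.118 × 1 × 1.81 = 0.21358
For no arbitrage the full-cycle product must be 1, so the missing rate is 1 / 0.21358 ≈ 4.682086.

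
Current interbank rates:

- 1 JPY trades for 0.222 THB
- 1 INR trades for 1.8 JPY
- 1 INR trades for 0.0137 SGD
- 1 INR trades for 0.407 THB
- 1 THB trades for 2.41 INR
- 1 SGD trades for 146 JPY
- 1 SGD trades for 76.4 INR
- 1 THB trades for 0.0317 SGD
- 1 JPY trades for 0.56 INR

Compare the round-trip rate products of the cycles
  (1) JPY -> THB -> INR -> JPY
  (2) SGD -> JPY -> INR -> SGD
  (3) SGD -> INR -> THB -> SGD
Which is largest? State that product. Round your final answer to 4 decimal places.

(1) 0.222 × 2.41 × 1.8 = 0.96304
(2) 146 × 0.56 × 0.0137 = 1.12011
(3) 76.4 × 0.407 × 0.0317 = 0.98571
Highest is cycle (2) at 1.1201 (>1, arbitrage).

1.1201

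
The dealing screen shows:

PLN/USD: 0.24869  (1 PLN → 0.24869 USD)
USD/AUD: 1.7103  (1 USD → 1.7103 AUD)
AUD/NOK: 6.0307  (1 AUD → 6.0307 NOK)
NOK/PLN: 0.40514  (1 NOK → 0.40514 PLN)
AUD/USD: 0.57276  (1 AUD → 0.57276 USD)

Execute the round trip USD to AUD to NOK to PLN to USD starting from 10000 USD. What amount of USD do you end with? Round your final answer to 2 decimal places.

10392.10

10000 USD × 1.7103 = 17103 AUD
17103 AUD × 6.0307 = 103143.0621 NOK
103143.0621 NOK × 0.40514 = 41787.380179194 PLN
41787.380179194 PLN × 0.24869 = 10392.10357676375586 USD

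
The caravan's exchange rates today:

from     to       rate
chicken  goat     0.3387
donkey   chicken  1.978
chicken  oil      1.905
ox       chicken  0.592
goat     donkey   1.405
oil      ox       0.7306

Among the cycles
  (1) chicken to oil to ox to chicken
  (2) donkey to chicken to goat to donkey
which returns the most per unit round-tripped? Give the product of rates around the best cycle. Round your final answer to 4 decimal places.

(1) 1.905 × 0.7306 × 0.592 = 0.82394
(2) 1.978 × 0.3387 × 1.405 = 0.94128
Highest is cycle (2) at 0.9413 (≤1, no arbitrage).

0.9413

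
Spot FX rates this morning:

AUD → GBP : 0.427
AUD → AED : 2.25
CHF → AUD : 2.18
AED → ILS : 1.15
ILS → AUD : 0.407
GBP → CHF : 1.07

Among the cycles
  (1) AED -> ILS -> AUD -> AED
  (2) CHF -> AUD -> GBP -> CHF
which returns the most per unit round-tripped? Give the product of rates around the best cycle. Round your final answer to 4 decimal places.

(1) 1.15 × 0.407 × 2.25 = 1.05311
(2) 2.18 × 0.427 × 1.07 = 0.99602
Highest is cycle (1) at 1.0531 (>1, arbitrage).

1.0531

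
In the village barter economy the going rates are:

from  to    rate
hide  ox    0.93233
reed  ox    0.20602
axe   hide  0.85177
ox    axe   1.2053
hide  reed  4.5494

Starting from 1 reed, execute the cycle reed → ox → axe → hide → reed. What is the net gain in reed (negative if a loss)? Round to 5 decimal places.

1 reed × 0.20602 = 0.20602 ox
0.20602 ox × 1.2053 = 0.248315906 axe
0.248315906 axe × 0.85177 = 0.21150803925362 hide
0.21150803925362 hide × 4.5494 = 0.962234673780418828 reed
Net change: 0.962234673780418828 − 1 = -0.037765326219581172 reed

-0.03777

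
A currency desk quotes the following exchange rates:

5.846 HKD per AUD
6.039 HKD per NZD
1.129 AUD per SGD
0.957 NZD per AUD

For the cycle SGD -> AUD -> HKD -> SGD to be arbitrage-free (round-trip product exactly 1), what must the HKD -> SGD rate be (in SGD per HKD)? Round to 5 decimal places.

0.15151

Known legs of the cycle: 1.129 × 5.846 = 6.600134
For no arbitrage the full-cycle product must be 1, so the missing rate is 1 / 6.600134 ≈ 0.1515121.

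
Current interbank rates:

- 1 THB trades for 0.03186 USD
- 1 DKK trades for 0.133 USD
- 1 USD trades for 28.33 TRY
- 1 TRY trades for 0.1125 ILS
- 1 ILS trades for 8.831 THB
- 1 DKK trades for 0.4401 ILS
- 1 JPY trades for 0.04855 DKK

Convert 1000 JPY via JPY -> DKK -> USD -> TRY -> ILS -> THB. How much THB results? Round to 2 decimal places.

1000 JPY × 0.04855 = 48.55 DKK
48.55 DKK × 0.133 = 6.45715 USD
6.45715 USD × 28.33 = 182.9310595 TRY
182.9310595 TRY × 0.1125 = 20.57974419375 ILS
20.57974419375 ILS × 8.831 = 181.73972097500625 THB

181.74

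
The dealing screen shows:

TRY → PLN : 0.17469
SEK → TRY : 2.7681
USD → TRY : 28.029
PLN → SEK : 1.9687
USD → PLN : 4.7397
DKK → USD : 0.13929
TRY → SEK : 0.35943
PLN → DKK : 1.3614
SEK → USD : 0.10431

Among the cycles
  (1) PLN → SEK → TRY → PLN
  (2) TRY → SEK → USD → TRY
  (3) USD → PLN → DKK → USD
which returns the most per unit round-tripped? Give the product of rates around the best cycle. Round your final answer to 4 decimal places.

(1) 1.9687 × 2.7681 × 0.17469 = 0.95198
(2) 0.35943 × 0.10431 × 28.029 = 1.05087
(3) 4.7397 × 1.3614 × 0.13929 = 0.89879
Highest is cycle (2) at 1.0509 (>1, arbitrage).

1.0509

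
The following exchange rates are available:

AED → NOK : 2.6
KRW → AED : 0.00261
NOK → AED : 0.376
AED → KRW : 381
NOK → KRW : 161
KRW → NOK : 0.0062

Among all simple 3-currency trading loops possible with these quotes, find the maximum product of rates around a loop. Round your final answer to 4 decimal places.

KRW→AED→NOK→KRW: 0.00261 × 2.6 × 161 = 1.09255
KRW→NOK→AED→KRW: 0.0062 × 0.376 × 381 = 0.88819
Maximum is KRW→AED→NOK→KRW at 1.0925; arbitrage exists.

1.0925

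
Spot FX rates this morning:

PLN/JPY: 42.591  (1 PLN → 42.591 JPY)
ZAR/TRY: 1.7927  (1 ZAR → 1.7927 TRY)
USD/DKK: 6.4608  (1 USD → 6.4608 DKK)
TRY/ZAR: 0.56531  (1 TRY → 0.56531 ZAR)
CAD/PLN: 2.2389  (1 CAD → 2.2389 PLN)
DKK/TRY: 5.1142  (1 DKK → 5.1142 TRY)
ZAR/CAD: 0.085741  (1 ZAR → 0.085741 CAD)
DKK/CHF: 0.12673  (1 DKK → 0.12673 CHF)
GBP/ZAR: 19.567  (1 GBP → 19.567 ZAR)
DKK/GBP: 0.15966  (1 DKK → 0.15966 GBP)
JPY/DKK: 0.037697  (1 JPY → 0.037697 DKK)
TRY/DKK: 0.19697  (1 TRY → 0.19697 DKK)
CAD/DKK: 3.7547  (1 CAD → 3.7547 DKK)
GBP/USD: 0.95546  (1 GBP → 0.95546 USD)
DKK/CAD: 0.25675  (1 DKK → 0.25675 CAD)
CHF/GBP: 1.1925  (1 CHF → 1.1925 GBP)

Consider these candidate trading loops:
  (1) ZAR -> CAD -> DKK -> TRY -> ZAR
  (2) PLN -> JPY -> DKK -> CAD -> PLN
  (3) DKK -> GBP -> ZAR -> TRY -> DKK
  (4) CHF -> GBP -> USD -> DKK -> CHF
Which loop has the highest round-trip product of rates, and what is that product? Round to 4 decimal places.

1.1031

(1) 0.085741 × 3.7547 × 5.1142 × 0.56531 = 0.93074
(2) 42.591 × 0.037697 × 0.25675 × 2.2389 = 0.92293
(3) 0.15966 × 19.567 × 1.7927 × 0.19697 = 1.10313
(4) 1.1925 × 0.95546 × 6.4608 × 0.12673 = 0.93290
Highest is cycle (3) at 1.1031 (>1, arbitrage).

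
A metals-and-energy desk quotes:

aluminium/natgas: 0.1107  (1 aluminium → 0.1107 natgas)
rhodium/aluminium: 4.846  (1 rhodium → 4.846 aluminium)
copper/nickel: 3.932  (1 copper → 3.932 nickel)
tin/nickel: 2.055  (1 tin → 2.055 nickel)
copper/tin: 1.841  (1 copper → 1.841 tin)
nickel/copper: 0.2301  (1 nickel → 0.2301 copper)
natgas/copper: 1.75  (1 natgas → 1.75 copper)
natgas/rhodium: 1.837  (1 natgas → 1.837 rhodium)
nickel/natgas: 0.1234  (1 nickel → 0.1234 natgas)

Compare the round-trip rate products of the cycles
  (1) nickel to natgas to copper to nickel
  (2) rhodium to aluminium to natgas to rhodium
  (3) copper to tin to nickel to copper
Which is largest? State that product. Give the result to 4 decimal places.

0.9855

(1) 0.1234 × 1.75 × 3.932 = 0.84912
(2) 4.846 × 0.1107 × 1.837 = 0.98546
(3) 1.841 × 2.055 × 0.2301 = 0.87053
Highest is cycle (2) at 0.9855 (≤1, no arbitrage).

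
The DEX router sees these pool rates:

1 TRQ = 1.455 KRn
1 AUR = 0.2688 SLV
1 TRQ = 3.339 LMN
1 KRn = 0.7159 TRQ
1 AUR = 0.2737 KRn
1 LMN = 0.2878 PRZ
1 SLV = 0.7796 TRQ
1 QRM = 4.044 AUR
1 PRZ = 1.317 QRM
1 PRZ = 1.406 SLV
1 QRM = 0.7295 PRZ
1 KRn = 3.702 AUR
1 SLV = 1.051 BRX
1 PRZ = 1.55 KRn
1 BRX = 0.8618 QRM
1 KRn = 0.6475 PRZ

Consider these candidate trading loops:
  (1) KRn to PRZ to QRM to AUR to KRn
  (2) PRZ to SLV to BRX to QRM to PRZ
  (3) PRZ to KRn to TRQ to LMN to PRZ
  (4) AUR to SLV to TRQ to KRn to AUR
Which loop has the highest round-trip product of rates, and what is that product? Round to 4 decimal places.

(1) 0.6475 × 1.317 × 4.044 × 0.2737 = 0.94387
(2) 1.406 × 1.051 × 0.8618 × 0.7295 = 0.92901
(3) 1.55 × 0.7159 × 3.339 × 0.2878 = 1.06633
(4) 0.2688 × 0.7796 × 1.455 × 3.702 = 1.12876
Highest is cycle (4) at 1.1288 (>1, arbitrage).

1.1288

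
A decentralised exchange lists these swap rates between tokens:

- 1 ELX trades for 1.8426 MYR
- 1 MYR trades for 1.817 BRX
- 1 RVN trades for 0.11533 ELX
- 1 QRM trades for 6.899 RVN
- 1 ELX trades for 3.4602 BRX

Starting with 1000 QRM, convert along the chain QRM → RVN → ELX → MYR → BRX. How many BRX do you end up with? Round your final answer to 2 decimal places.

2663.88

1000 QRM × 6.899 = 6899 RVN
6899 RVN × 0.11533 = 795.66167 ELX
795.66167 ELX × 1.8426 = 1466.086193142 MYR
1466.086193142 MYR × 1.817 = 2663.878612939014 BRX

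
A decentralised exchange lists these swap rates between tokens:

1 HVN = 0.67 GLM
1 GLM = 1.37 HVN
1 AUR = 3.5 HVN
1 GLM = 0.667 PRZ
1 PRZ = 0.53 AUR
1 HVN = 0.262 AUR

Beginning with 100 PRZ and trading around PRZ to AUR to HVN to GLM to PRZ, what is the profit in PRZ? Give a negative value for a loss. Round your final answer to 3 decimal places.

-17.102

100 PRZ × 0.53 = 53 AUR
53 AUR × 3.5 = 185.5 HVN
185.5 HVN × 0.67 = 124.285 GLM
124.285 GLM × 0.667 = 82.898095 PRZ
Net change: 82.898095 − 100 = -17.101905 PRZ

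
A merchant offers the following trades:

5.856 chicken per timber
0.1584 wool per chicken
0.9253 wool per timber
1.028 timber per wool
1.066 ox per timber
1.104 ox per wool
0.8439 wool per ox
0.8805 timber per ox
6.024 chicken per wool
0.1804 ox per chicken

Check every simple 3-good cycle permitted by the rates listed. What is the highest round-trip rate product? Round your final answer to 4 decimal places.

0.9536

timber→chicken→wool→timber: 5.856 × 0.1584 × 1.028 = 0.95356
timber→chicken→ox→timber: 5.856 × 0.1804 × 0.8805 = 0.93018
timber→ox→wool→timber: 1.066 × 0.8439 × 1.028 = 0.92479
ox→wool→chicken→ox: 0.8439 × 6.024 × 0.1804 = 0.91709
timber→wool→ox→timber: 0.9253 × 1.104 × 0.8805 = 0.89946
Maximum is timber→chicken→wool→timber at 0.9536; no arbitrage — every cycle loses value.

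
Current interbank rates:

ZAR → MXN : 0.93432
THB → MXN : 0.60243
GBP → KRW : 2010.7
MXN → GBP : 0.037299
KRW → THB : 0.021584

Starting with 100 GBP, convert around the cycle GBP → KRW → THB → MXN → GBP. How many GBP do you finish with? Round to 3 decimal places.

97.518

100 GBP × 2010.7 = 201070 KRW
201070 KRW × 0.021584 = 4339.89488 THB
4339.89488 THB × 0.60243 = 2614.4828725584 MXN
2614.4828725584 MXN × 0.037299 = 97.5175966635557616 GBP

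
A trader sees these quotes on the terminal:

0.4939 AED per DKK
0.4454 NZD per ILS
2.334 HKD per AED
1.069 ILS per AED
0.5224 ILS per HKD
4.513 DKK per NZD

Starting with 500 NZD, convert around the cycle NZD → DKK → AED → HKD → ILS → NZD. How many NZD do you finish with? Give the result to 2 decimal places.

605.24

500 NZD × 4.513 = 2256.5 DKK
2256.5 DKK × 0.4939 = 1114.48535 AED
1114.48535 AED × 2.334 = 2601.2088069 HKD
2601.2088069 HKD × 0.5224 = 1358.87148072456 ILS
1358.87148072456 ILS × 0.4454 = 605.241357514719024 NZD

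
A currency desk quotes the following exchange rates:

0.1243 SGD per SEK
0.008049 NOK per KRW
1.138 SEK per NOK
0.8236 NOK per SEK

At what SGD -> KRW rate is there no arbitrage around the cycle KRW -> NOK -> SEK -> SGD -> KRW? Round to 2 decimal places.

878.30

Known legs of the cycle: 0.008049 × 1.138 × 0.1243 = 0.0011385584166
For no arbitrage the full-cycle product must be 1, so the missing rate is 1 / 0.0011385584166 ≈ 878.3036.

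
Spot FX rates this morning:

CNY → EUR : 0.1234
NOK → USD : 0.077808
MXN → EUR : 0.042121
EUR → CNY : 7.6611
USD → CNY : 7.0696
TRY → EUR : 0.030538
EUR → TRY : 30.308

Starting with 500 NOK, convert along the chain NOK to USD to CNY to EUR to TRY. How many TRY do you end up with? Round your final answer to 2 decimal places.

1028.64

500 NOK × 0.077808 = 38.904 USD
38.904 USD × 7.0696 = 275.0357184 CNY
275.0357184 CNY × 0.1234 = 33.93940765056 EUR
33.93940765056 EUR × 30.308 = 1028.63556707317248 TRY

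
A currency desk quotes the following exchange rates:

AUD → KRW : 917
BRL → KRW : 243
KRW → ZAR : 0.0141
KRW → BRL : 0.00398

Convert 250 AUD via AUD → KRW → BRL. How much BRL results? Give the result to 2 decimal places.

250 AUD × 917 = 229250 KRW
229250 KRW × 0.00398 = 912.415 BRL

912.42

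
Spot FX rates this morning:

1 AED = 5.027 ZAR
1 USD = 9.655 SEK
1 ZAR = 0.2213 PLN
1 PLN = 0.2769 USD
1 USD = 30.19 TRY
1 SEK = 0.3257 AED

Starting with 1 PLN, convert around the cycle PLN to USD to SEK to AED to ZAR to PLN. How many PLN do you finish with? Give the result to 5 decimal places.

1 PLN × 0.2769 = 0.2769 USD
0.2769 USD × 9.655 = 2.6734695 SEK
2.6734695 SEK × 0.3257 = 0.87074901615 AED
0.87074901615 AED × 5.027 = 4.37725530418605 ZAR
4.37725530418605 ZAR × 0.2213 = 0.968686598816372865 PLN

0.96869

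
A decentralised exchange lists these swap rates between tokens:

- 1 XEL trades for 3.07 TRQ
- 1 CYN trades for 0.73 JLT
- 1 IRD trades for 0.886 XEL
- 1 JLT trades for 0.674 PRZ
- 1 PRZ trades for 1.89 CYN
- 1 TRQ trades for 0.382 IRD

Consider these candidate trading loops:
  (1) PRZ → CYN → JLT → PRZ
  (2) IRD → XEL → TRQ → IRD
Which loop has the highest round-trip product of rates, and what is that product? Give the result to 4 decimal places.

(1) 1.89 × 0.73 × 0.674 = 0.92992
(2) 0.886 × 3.07 × 0.382 = 1.03905
Highest is cycle (2) at 1.0390 (>1, arbitrage).

1.0390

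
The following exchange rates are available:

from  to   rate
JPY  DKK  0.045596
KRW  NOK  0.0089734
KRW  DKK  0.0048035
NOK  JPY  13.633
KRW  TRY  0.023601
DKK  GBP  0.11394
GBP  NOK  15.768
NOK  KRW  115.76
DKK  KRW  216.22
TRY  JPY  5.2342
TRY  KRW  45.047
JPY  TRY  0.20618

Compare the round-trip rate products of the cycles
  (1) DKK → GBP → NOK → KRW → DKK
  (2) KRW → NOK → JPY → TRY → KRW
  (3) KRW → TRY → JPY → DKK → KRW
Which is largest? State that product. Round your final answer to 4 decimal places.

1.2179

(1) 0.11394 × 15.768 × 115.76 × 0.0048035 = 0.99901
(2) 0.0089734 × 13.633 × 0.20618 × 45.047 = 1.13622
(3) 0.023601 × 5.2342 × 0.045596 × 216.22 = 1.21788
Highest is cycle (3) at 1.2179 (>1, arbitrage).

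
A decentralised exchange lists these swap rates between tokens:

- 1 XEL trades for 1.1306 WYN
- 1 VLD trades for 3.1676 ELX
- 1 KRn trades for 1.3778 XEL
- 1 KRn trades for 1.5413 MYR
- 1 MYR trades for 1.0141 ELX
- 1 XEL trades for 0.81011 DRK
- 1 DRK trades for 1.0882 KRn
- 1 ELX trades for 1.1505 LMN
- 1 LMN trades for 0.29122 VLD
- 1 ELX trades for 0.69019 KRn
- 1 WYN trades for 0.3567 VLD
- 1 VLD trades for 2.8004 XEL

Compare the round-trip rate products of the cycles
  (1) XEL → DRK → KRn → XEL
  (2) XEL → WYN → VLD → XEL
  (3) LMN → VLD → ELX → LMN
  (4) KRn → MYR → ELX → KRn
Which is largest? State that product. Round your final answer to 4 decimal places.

(1) 0.81011 × 1.0882 × 1.3778 = 1.21462
(2) 1.1306 × 0.3567 × 2.8004 = 1.12936
(3) 0.29122 × 3.1676 × 1.1505 = 1.06130
(4) 1.5413 × 1.0141 × 0.69019 = 1.07879
Highest is cycle (1) at 1.2146 (>1, arbitrage).

1.2146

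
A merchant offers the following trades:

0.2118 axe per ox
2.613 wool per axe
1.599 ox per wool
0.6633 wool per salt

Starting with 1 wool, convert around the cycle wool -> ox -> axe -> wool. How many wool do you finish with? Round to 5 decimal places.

0.88494

1 wool × 1.599 = 1.599 ox
1.599 ox × 0.2118 = 0.3386682 axe
0.3386682 axe × 2.613 = 0.8849400066 wool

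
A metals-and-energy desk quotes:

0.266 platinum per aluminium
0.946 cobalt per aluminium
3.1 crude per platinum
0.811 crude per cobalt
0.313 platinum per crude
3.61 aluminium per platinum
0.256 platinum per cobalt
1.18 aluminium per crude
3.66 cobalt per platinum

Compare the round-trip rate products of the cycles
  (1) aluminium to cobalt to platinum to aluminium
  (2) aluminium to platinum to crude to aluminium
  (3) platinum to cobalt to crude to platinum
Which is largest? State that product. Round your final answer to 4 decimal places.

0.9730

(1) 0.946 × 0.256 × 3.61 = 0.87426
(2) 0.266 × 3.1 × 1.18 = 0.97303
(3) 3.66 × 0.811 × 0.313 = 0.92907
Highest is cycle (2) at 0.9730 (≤1, no arbitrage).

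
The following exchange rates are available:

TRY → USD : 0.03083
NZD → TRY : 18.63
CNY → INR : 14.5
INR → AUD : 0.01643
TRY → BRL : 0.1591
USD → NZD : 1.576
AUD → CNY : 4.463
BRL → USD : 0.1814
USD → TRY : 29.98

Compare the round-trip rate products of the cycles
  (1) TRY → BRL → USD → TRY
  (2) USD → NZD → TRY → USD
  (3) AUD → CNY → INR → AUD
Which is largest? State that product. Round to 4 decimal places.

(1) 0.1591 × 0.1814 × 29.98 = 0.86524
(2) 1.576 × 18.63 × 0.03083 = 0.90520
(3) 4.463 × 14.5 × 0.01643 = 1.06324
Highest is cycle (3) at 1.0632 (>1, arbitrage).

1.0632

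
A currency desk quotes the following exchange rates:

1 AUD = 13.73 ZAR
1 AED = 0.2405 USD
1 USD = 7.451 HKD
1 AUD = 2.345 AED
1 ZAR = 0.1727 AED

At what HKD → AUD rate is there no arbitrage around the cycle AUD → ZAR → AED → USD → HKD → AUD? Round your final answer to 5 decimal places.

0.23535

Known legs of the cycle: 13.73 × 0.1727 × 0.2405 × 7.451 = 4.2490566266005
For no arbitrage the full-cycle product must be 1, so the missing rate is 1 / 4.2490566266005 ≈ 0.2353464.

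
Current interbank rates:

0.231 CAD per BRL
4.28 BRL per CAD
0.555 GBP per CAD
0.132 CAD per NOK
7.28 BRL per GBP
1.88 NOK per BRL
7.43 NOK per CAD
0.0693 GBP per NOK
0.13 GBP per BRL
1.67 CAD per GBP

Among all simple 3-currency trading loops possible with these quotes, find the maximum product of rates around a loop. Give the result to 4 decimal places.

BRL→NOK→CAD→BRL: 1.88 × 0.132 × 4.28 = 1.06212
GBP→BRL→NOK→GBP: 7.28 × 1.88 × 0.0693 = 0.94847
GBP→BRL→CAD→GBP: 7.28 × 0.231 × 0.555 = 0.93333
GBP→CAD→BRL→GBP: 1.67 × 4.28 × 0.13 = 0.92919
GBP→CAD→NOK→GBP: 1.67 × 7.43 × 0.0693 = 0.85988
Maximum is BRL→NOK→CAD→BRL at 1.0621; arbitrage exists.

1.0621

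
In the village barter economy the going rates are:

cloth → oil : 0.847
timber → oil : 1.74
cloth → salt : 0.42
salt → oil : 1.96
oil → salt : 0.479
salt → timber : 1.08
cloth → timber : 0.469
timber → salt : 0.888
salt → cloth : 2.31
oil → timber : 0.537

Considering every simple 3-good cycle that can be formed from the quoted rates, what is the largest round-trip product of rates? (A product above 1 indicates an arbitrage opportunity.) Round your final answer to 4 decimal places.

salt→cloth→timber→salt: 2.31 × 0.469 × 0.888 = 0.96205
oil→salt→cloth→oil: 0.479 × 2.31 × 0.847 = 0.93720
oil→timber→salt→oil: 0.537 × 0.888 × 1.96 = 0.93464
oil→salt→timber→oil: 0.479 × 1.08 × 1.74 = 0.90014
Maximum is salt→cloth→timber→salt at 0.9621; no arbitrage — every cycle loses value.

0.9621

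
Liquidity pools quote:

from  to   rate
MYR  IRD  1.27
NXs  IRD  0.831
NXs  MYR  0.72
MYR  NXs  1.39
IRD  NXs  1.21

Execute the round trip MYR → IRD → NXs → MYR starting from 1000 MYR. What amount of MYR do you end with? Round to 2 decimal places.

1106.42

1000 MYR × 1.27 = 1270 IRD
1270 IRD × 1.21 = 1536.7 NXs
1536.7 NXs × 0.72 = 1106.424 MYR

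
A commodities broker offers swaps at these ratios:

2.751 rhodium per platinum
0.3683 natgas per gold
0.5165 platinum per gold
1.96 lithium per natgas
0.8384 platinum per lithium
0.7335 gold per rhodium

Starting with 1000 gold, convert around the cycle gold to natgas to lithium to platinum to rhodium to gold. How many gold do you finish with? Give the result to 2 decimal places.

1000 gold × 0.3683 = 368.3 natgas
368.3 natgas × 1.96 = 721.868 lithium
721.868 lithium × 0.8384 = 605.2141312 platinum
605.2141312 platinum × 2.751 = 1664.9440749312 rhodium
1664.9440749312 rhodium × 0.7335 = 1221.2364789620352 gold

1221.24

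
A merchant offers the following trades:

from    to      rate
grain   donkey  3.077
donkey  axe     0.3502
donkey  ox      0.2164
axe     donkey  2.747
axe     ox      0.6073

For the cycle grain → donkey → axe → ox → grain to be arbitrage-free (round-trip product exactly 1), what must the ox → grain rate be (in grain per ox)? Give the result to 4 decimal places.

Known legs of the cycle: 3.077 × 0.3502 × 0.6073 = 0.65440546742
For no arbitrage the full-cycle product must be 1, so the missing rate is 1 / 0.65440546742 ≈ 1.528105.

1.5281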